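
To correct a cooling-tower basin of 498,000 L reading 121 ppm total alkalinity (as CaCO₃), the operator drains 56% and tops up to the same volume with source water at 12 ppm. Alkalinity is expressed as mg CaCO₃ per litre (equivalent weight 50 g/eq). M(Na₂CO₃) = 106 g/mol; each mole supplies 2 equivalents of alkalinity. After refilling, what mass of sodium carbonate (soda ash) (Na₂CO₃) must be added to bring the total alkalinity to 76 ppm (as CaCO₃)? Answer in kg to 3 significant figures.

8.47 kg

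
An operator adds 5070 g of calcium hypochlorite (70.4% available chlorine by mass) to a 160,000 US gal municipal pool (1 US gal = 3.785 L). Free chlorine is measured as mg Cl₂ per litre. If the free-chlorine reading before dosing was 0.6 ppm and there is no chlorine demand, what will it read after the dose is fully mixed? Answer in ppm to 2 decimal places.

6.49 ppm

Volume: 160,000 US gal × 3.785 L/gal = 605,600 L.
Available chlorine delivered: 5070 g × 0.704 = 3569 g as Cl₂.
Concentration rise: 3569 g / 605,600 L = 5.894 mg/L = 5.89 ppm.
Final FC: 0.6 + 5.89 = 6.49 ppm.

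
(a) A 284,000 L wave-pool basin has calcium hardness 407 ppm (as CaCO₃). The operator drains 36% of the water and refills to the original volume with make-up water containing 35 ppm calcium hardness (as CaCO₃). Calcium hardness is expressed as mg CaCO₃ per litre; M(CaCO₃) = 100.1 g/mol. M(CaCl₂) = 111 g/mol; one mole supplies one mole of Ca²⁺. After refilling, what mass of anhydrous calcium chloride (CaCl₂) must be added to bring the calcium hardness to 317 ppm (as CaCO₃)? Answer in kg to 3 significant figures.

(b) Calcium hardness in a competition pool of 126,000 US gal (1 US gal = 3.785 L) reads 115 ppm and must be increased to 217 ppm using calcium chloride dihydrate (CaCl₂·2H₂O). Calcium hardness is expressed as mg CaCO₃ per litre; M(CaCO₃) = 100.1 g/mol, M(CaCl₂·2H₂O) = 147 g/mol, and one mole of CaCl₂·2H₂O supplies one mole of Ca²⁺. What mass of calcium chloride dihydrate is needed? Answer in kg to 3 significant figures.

(a) 13.8 kg; (b) 71.4 kg

(a) After draining 36% and refilling: 407 × 0.64 + 35 × 0.36 = 273.08 ppm.
(a) Deficit to target: 317 − 273.08 = 43.92 mg/L.
(a) As CaCO₃: 43.92 mg/L × 284,000 L = 12,470 g; ÷ 100.1 = 124.6 mol Ca²⁺.
(a) Mass: 124.6 × 111 = 13,830 g.

(b) Volume: 126,000 US gal × 3.785 L/gal = 476,910 L.
(b) Hardness to add: (217 − 115) = 102 mg/L as CaCO₃ × 476,910 L = 48,640 g as CaCO₃.
(b) Moles of Ca²⁺ (1 mol Ca²⁺ ≡ 1 mol CaCO₃): 48,640 / 100.1 g/mol = 486 mol.
(b) Mass of CaCl₂·2H₂O: 486 × 147 = 71,440 g.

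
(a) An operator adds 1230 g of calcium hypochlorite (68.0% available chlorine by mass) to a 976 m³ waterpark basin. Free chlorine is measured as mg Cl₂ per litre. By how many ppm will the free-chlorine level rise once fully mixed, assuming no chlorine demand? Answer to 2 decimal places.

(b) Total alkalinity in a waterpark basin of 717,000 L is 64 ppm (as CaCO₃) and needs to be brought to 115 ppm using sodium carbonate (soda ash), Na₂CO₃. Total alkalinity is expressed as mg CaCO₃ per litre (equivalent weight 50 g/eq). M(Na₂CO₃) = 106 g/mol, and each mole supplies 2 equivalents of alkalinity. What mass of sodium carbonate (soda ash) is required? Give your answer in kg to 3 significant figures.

(a) 0.86 ppm; (b) 38.8 kg

(a) Volume: 976 m³ = 976,000 L.
(a) Available chlorine delivered: 1230 g × 0.68 = 836.4 g as Cl₂.
(a) Concentration rise: 836.4 g / 976,000 L = 0.857 mg/L = 0.86 ppm.

(b) Alkalinity to add: (115 − 64) = 51 mg/L as CaCO₃ × 717,000 L = 36,570 g as CaCO₃.
(b) Equivalents: 36,570 g ÷ 50 g/eq = 731.3 eq.
(b) Each mole of Na₂CO₃ supplies 2 eq, so 731.3 / 2 = 365.7 mol.
(b) Mass: 365.7 mol × 106 g/mol = 38,760 g.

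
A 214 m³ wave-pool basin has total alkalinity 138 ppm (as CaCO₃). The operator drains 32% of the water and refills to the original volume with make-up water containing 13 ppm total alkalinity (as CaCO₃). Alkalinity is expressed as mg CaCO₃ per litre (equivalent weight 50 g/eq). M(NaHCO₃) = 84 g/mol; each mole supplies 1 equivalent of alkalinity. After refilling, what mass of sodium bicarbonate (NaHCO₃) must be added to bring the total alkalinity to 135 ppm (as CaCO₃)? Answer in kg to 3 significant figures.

Volume: 214 m³ = 214,000 L.
After draining 32% and refilling: 138 × 0.68 + 13 × 0.32 = 98 ppm.
Deficit to target: 135 − 98 = 37 mg/L.
As CaCO₃: 37 mg/L × 214,000 L = 7918 g; ÷ 50 g/eq ÷ 1 = 158.4 mol NaHCO₃.
Mass: 158.4 × 84 = 13,300 g.

13.3 kg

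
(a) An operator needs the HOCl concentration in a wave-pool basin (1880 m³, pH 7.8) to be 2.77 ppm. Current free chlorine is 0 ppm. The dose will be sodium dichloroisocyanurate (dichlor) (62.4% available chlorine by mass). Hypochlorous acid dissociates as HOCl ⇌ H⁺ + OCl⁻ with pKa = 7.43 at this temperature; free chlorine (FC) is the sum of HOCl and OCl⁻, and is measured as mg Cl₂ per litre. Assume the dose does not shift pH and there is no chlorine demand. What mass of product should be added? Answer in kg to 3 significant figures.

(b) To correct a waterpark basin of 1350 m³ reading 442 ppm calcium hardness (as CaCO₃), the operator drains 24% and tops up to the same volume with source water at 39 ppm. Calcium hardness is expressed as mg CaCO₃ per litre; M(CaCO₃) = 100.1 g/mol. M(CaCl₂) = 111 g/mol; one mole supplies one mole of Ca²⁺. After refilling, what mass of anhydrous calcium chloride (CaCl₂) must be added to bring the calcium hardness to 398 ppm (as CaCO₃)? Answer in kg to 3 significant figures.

(a) Volume: 1880 m³ = 1,880,000 L.
(a) [OCl⁻]/[HOCl] = 10^(pH − pKa) = 10^(7.8 − 7.43) = 2.344; fraction as HOCl = 1/(1 + 2.344) = 0.299.
(a) Free chlorine required for 2.77 ppm HOCl: 2.77 / 0.299 = 9.264 ppm.
(a) FC to add: 9.264 − 0 = 9.264 mg/L as Cl₂.
(a) Cl₂ equivalent: 9.264 mg/L × 1,880,000 L = 17,420 g.
(a) Product at 62.4% available Cl: 17,420 / 0.624 = 27,910 g.

(b) Volume: 1350 m³ = 1,350,000 L.
(b) After draining 24% and refilling: 442 × 0.76 + 39 × 0.24 = 345.28 ppm.
(b) Deficit to target: 398 − 345.28 = 52.72 mg/L.
(b) As CaCO₃: 52.72 mg/L × 1,350,000 L = 71,170 g; ÷ 100.1 = 711 mol Ca²⁺.
(b) Mass: 711 × 111 = 78,920 g.

(a) 27.9 kg; (b) 78.9 kg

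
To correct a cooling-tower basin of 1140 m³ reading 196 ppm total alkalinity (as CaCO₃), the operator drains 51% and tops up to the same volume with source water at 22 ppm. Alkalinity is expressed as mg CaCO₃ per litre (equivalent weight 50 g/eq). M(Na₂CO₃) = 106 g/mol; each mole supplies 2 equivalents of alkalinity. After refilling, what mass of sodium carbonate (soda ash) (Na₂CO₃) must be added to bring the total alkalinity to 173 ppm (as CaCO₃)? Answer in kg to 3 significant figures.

Volume: 1140 m³ = 1,140,000 L.
After draining 51% and refilling: 196 × 0.49 + 22 × 0.51 = 107.26 ppm.
Deficit to target: 173 − 107.26 = 65.74 mg/L.
As CaCO₃: 65.74 mg/L × 1,140,000 L = 74,940 g; ÷ 50 g/eq ÷ 2 = 749.4 mol Na₂CO₃.
Mass: 749.4 × 106 = 79,440 g.

79.4 kg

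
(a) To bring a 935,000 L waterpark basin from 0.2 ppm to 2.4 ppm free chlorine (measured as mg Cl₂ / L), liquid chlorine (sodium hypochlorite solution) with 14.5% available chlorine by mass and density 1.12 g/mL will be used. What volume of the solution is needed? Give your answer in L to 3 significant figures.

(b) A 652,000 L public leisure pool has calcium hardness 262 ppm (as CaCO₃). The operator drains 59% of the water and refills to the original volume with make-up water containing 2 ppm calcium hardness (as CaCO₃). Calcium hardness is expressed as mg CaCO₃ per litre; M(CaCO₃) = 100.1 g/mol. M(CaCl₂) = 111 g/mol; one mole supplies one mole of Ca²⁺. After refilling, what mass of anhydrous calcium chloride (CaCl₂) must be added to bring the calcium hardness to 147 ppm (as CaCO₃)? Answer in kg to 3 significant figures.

(a) Chlorine deficit: 2.4 − 0.2 = 2.2 ppm = 2.2 mg/L as Cl₂.
(a) Cl₂ equivalent needed: 2.2 mg/L × 935,000 L = 2,057,000 mg = 2057 g.
(a) Product at 14.5% available chlorine: 2057 / 0.145 = 14,190 g.
(a) Volume at density 1.12 g/mL: 14,190 g ÷ 1.12 g/mL = 12,670 mL.

(b) After draining 59% and refilling: 262 × 0.41 + 2 × 0.59 = 108.6 ppm.
(b) Deficit to target: 147 − 108.6 = 38.4 mg/L.
(b) As CaCO₃: 38.4 mg/L × 652,000 L = 25,040 g; ÷ 100.1 = 250.1 mol Ca²⁺.
(b) Mass: 250.1 × 111 = 27,760 g.

(a) 12.7 L; (b) 27.8 kg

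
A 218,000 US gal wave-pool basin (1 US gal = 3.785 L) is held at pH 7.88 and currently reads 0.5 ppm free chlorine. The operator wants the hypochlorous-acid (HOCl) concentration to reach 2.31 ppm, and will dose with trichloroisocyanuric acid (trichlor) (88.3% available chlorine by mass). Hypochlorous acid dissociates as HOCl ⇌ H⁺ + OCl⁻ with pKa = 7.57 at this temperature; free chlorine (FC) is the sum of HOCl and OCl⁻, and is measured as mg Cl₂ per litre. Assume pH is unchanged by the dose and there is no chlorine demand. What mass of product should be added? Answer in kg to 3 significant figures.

Volume: 218,000 US gal × 3.785 L/gal = 825,130 L.
[OCl⁻]/[HOCl] = 10^(pH − pKa) = 10^(7.88 − 7.57) = 2.042; fraction as HOCl = 1/(1 + 2.042) = 0.3288.
Free chlorine required for 2.31 ppm HOCl: 2.31 / 0.3288 = 7.026 ppm.
FC to add: 7.026 − 0.5 = 6.526 mg/L as Cl₂.
Cl₂ equivalent: 6.526 mg/L × 825,130 L = 5385 g.
Product at 88.3% available Cl: 5385 / 0.883 = 6099 g.

6.10 kg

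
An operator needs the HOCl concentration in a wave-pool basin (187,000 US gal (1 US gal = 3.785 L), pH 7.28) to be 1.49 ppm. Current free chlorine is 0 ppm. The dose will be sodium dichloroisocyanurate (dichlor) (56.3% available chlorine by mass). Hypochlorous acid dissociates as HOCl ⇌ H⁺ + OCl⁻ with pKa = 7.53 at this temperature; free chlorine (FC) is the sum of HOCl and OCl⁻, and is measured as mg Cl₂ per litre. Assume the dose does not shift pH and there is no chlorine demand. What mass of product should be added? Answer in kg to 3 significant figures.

2.93 kg

Volume: 187,000 US gal × 3.785 L/gal = 707,795 L.
[OCl⁻]/[HOCl] = 10^(pH − pKa) = 10^(7.28 − 7.53) = 0.5623; fraction as HOCl = 1/(1 + 0.5623) = 0.6401.
Free chlorine required for 1.49 ppm HOCl: 1.49 / 0.6401 = 2.328 ppm.
FC to add: 2.328 − 0 = 2.328 mg/L as Cl₂.
Cl₂ equivalent: 2.328 mg/L × 707,795 L = 1648 g.
Product at 56.3% available Cl: 1648 / 0.563 = 2927 g.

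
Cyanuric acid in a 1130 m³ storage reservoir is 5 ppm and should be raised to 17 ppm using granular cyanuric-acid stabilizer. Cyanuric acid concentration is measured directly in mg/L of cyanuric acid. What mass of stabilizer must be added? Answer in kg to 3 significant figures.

Volume: 1130 m³ = 1,130,000 L.
CYA to add: (17 − 5) = 12 mg/L × 1,130,000 L = 13,560 g cyanuric acid.

13.6 kg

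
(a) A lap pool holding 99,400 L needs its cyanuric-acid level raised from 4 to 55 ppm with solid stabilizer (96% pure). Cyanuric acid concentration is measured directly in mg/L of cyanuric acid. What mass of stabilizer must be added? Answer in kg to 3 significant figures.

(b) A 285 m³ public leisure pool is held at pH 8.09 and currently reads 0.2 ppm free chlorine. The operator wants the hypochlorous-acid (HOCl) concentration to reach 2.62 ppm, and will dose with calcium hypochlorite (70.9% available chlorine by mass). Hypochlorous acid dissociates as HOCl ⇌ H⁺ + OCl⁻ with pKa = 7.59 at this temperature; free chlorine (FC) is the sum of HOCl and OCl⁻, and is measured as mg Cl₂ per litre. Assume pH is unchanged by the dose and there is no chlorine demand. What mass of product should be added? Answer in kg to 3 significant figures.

(a) 5.28 kg; (b) 4.30 kg

(a) CYA to add: (55 − 4) = 51 mg/L × 99,400 L = 5069 g cyanuric acid.
(a) At 96% purity: 5069 / 0.96 = 5281 g product.

(b) Volume: 285 m³ = 285,000 L.
(b) [OCl⁻]/[HOCl] = 10^(pH − pKa) = 10^(8.09 − 7.59) = 3.162; fraction as HOCl = 1/(1 + 3.162) = 0.2403.
(b) Free chlorine required for 2.62 ppm HOCl: 2.62 / 0.2403 = 10.91 ppm.
(b) FC to add: 10.91 − 0.2 = 10.71 mg/L as Cl₂.
(b) Cl₂ equivalent: 10.71 mg/L × 285,000 L = 3051 g.
(b) Product at 70.9% available Cl: 3051 / 0.709 = 4303 g.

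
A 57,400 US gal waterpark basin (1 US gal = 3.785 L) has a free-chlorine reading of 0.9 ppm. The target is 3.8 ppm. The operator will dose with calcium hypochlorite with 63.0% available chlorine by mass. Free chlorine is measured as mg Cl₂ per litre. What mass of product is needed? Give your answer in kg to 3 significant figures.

1.00 kg

Volume: 57,400 US gal × 3.785 L/gal = 217,259 L.
Chlorine deficit: 3.8 − 0.9 = 2.9 ppm = 2.9 mg/L as Cl₂.
Cl₂ equivalent needed: 2.9 mg/L × 217,259 L = 630,100 mg = 630.1 g.
Product at 63.0% available chlorine: 630.1 / 0.63 = 1000 g.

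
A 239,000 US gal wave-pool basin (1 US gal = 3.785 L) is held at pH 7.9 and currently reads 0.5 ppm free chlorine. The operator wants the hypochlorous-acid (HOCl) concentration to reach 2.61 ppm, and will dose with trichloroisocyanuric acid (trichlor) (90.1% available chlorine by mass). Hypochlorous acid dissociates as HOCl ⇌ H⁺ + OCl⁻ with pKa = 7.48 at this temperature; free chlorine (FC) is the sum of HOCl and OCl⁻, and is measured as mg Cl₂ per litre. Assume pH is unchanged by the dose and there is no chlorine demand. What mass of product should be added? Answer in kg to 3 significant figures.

Volume: 239,000 US gal × 3.785 L/gal = 904,615 L.
[OCl⁻]/[HOCl] = 10^(pH − pKa) = 10^(7.9 − 7.48) = 2.63; fraction as HOCl = 1/(1 + 2.63) = 0.2755.
Free chlorine required for 2.61 ppm HOCl: 2.61 / 0.2755 = 9.475 ppm.
FC to add: 9.475 − 0.5 = 8.975 mg/L as Cl₂.
Cl₂ equivalent: 8.975 mg/L × 904,615 L = 8119 g.
Product at 90.1% available Cl: 8119 / 0.901 = 9011 g.

9.01 kg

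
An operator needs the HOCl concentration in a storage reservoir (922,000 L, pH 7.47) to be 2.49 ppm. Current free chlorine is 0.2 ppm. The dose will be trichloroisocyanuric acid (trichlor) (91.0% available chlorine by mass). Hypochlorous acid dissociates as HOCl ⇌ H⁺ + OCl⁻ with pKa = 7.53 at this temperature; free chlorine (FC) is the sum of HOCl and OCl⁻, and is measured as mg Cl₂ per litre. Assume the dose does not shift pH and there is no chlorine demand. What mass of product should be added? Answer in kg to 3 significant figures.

[OCl⁻]/[HOCl] = 10^(pH − pKa) = 10^(7.47 − 7.53) = 0.871; fraction as HOCl = 1/(1 + 0.871) = 0.5345.
Free chlorine required for 2.49 ppm HOCl: 2.49 / 0.5345 = 4.659 ppm.
FC to add: 4.659 − 0.2 = 4.459 mg/L as Cl₂.
Cl₂ equivalent: 4.459 mg/L × 922,000 L = 4111 g.
Product at 91.0% available Cl: 4111 / 0.91 = 4517 g.

4.52 kg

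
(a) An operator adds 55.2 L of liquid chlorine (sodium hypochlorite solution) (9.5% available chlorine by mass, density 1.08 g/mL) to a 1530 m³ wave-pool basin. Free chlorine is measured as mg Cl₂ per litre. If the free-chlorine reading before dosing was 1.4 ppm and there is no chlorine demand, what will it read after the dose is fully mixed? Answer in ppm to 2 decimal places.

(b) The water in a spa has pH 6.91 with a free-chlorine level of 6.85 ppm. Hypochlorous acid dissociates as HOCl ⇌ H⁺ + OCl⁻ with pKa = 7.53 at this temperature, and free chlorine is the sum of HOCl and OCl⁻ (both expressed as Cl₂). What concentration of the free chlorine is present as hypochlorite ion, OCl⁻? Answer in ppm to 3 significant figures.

(a) 5.10 ppm; (b) 1.33 ppm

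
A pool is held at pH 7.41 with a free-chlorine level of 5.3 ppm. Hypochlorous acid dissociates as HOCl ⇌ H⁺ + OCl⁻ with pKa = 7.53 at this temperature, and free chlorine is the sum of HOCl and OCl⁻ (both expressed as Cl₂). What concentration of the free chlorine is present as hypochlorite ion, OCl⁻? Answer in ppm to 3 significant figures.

[OCl⁻]/[HOCl] = 10^(pH − pKa) = 10^(7.41 − 7.53) = 10^-0.12 = 0.7586.
Fraction as HOCl = 1 / (1 + 0.7586) = 0.5686.
OCl⁻ = (1 − 0.5686) × 5.3 ppm = 2.286 ppm.

2.29 ppm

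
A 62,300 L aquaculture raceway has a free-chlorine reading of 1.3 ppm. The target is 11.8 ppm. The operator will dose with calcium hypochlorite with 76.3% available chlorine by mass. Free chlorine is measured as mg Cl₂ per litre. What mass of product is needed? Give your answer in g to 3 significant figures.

Chlorine deficit: 11.8 − 1.3 = 10.5 ppm = 10.5 mg/L as Cl₂.
Cl₂ equivalent needed: 10.5 mg/L × 62,300 L = 654,200 mg = 654.1 g.
Product at 76.3% available chlorine: 654.1 / 0.763 = 857.3 g.

857 g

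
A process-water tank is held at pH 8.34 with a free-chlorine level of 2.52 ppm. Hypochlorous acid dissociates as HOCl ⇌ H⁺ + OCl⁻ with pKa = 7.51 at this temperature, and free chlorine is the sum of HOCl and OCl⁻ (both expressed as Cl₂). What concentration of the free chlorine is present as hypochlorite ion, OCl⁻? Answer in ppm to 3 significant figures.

[OCl⁻]/[HOCl] = 10^(pH − pKa) = 10^(8.34 − 7.51) = 10^0.83 = 6.761.
Fraction as HOCl = 1 / (1 + 6.761) = 0.1289.
OCl⁻ = (1 − 0.1289) × 2.52 ppm = 2.195 ppm.

2.20 ppm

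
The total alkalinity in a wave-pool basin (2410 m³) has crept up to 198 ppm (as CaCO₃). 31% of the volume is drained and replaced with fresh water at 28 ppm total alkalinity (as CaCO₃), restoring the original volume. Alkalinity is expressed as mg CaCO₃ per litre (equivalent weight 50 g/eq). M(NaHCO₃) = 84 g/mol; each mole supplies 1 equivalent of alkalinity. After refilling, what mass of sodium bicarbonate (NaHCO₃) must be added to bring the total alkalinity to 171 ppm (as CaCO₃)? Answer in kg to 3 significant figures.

Volume: 2410 m³ = 2,410,000 L.
After draining 31% and refilling: 198 × 0.69 + 28 × 0.31 = 145.3 ppm.
Deficit to target: 171 − 145.3 = 25.7 mg/L.
As CaCO₃: 25.7 mg/L × 2,410,000 L = 61,940 g; ÷ 50 g/eq ÷ 1 = 1239 mol NaHCO₃.
Mass: 1239 × 84 = 104,100 g.

104 kg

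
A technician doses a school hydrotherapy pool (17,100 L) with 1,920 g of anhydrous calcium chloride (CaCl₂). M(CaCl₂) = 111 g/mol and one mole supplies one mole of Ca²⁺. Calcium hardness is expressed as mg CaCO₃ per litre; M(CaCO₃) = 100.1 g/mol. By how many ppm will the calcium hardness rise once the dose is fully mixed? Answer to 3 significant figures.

Moles of Ca²⁺: 1,920 g ÷ 111 g/mol = 17.3 mol.
As CaCO₃: 17.3 mol × 100.1 g/mol = 1731 g.
Rise: 1731 g / 17,100 L × 1000 = 101.3 mg/L.

101 ppm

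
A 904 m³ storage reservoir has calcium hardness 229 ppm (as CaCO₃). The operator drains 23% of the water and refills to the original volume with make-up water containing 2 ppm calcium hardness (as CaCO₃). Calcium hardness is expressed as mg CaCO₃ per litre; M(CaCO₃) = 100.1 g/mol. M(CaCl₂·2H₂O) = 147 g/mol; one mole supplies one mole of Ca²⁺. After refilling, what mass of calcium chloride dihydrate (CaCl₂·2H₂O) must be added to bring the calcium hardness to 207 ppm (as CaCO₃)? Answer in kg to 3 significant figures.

40.1 kg

Volume: 904 m³ = 904,000 L.
After draining 23% and refilling: 229 × 0.77 + 2 × 0.23 = 176.79 ppm.
Deficit to target: 207 − 176.79 = 30.21 mg/L.
As CaCO₃: 30.21 mg/L × 904,000 L = 27,310 g; ÷ 100.1 = 272.8 mol Ca²⁺.
Mass: 272.8 × 147 = 40,110 g.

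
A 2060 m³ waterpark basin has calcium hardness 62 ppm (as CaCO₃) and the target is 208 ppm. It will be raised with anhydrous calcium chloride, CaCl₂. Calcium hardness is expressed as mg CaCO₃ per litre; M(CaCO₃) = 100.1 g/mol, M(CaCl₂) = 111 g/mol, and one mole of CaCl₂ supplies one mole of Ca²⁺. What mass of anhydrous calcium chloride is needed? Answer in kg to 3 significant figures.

334 kg

Volume: 2060 m³ = 2,060,000 L.
Hardness to add: (208 − 62) = 146 mg/L as CaCO₃ × 2,060,000 L = 300,800 g as CaCO₃.
Moles of Ca²⁺ (1 mol Ca²⁺ ≡ 1 mol CaCO₃): 300,800 / 100.1 g/mol = 3005 mol.
Mass of CaCl₂: 3005 × 111 = 333,500 g.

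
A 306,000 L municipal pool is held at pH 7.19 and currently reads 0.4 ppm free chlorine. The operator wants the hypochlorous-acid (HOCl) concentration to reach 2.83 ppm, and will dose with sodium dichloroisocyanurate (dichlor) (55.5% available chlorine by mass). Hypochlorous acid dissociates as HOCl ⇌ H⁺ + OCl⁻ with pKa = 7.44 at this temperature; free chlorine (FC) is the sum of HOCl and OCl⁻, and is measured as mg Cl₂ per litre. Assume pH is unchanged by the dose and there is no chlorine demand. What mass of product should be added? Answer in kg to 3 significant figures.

2.22 kg

[OCl⁻]/[HOCl] = 10^(pH − pKa) = 10^(7.19 − 7.44) = 0.5623; fraction as HOCl = 1/(1 + 0.5623) = 0.6401.
Free chlorine required for 2.83 ppm HOCl: 2.83 / 0.6401 = 4.421 ppm.
FC to add: 4.421 − 0.4 = 4.021 mg/L as Cl₂.
Cl₂ equivalent: 4.021 mg/L × 306,000 L = 1231 g.
Product at 55.5% available Cl: 1231 / 0.555 = 2217 g.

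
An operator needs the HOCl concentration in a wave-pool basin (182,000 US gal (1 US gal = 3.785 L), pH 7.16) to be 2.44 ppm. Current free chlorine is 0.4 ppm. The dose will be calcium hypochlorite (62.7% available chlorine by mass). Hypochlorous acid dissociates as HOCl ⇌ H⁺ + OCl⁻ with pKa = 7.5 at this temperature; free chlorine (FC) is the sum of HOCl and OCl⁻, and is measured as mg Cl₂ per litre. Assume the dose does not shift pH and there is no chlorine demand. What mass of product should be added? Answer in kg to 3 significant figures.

Volume: 182,000 US gal × 3.785 L/gal = 688,870 L.
[OCl⁻]/[HOCl] = 10^(pH − pKa) = 10^(7.16 − 7.5) = 0.4571; fraction as HOCl = 1/(1 + 0.4571) = 0.6863.
Free chlorine required for 2.44 ppm HOCl: 2.44 / 0.6863 = 3.555 ppm.
FC to add: 3.555 − 0.4 = 3.155 mg/L as Cl₂.
Cl₂ equivalent: 3.155 mg/L × 688,870 L = 2174 g.
Product at 62.7% available Cl: 2174 / 0.627 = 3467 g.

3.47 kg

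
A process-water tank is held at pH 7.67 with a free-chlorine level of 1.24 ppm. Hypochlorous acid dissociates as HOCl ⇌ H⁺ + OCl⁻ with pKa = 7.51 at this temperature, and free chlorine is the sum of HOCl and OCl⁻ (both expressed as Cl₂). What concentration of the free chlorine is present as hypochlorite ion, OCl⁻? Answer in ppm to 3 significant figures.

0.733 ppm

[OCl⁻]/[HOCl] = 10^(pH − pKa) = 10^(7.67 − 7.51) = 10^0.16 = 1.445.
Fraction as HOCl = 1 / (1 + 1.445) = 0.4089.
OCl⁻ = (1 − 0.4089) × 1.24 ppm = 0.7329 ppm.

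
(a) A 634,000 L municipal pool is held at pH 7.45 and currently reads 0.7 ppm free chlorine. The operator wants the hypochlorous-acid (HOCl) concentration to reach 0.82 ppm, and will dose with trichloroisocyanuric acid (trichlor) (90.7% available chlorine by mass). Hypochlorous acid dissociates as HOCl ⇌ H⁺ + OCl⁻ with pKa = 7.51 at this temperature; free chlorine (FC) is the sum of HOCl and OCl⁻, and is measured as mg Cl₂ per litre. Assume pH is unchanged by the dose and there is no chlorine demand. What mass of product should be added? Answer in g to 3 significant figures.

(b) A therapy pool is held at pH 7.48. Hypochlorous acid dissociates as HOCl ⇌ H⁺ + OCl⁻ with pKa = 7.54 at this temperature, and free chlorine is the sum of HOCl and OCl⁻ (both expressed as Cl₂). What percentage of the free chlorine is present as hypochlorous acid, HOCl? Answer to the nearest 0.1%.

(a) 583 g; (b) 53.4%

(a) [OCl⁻]/[HOCl] = 10^(pH − pKa) = 10^(7.45 − 7.51) = 0.871; fraction as HOCl = 1/(1 + 0.871) = 0.5345.
(a) Free chlorine required for 0.82 ppm HOCl: 0.82 / 0.5345 = 1.534 ppm.
(a) FC to add: 1.534 − 0.7 = 0.8342 mg/L as Cl₂.
(a) Cl₂ equivalent: 0.8342 mg/L × 634,000 L = 528.9 g.
(a) Product at 90.7% available Cl: 528.9 / 0.907 = 583.1 g.

(b) [OCl⁻]/[HOCl] = 10^(pH − pKa) = 10^(7.48 − 7.54) = 10^-0.06 = 0.871.
(b) Fraction as HOCl = 1 / (1 + 0.871) = 0.5345.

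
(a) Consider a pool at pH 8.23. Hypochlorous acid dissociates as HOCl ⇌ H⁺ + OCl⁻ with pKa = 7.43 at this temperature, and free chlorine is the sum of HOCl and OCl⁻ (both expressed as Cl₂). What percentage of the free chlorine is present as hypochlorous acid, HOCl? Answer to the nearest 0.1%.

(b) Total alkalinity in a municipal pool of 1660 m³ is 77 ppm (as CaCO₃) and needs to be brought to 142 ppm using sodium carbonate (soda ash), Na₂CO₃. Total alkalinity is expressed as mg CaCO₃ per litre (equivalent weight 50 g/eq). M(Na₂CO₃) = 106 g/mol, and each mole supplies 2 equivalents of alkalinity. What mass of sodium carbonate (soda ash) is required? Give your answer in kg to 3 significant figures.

(a) [OCl⁻]/[HOCl] = 10^(pH − pKa) = 10^(8.23 − 7.43) = 10^0.80 = 6.31.
(a) Fraction as HOCl = 1 / (1 + 6.31) = 0.1368.

(b) Volume: 1660 m³ = 1,660,000 L.
(b) Alkalinity to add: (142 − 77) = 65 mg/L as CaCO₃ × 1,660,000 L = 107,900 g as CaCO₃.
(b) Equivalents: 107,900 g ÷ 50 g/eq = 2158 eq.
(b) Each mole of Na₂CO₃ supplies 2 eq, so 2158 / 2 = 1079 mol.
(b) Mass: 1079 mol × 106 g/mol = 114,400 g.

(a) 13.7%; (b) 114 kg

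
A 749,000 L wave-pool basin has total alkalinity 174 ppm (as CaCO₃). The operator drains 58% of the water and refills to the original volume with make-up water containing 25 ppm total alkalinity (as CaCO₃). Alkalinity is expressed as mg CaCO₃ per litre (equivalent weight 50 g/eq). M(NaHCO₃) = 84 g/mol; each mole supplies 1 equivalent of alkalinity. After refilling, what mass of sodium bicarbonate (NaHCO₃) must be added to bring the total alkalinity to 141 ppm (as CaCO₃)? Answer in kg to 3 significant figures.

67.2 kg

After draining 58% and refilling: 174 × 0.42 + 25 × 0.58 = 87.58 ppm.
Deficit to target: 141 − 87.58 = 53.42 mg/L.
As CaCO₃: 53.42 mg/L × 749,000 L = 40,010 g; ÷ 50 g/eq ÷ 1 = 800.2 mol NaHCO₃.
Mass: 800.2 × 84 = 67,220 g.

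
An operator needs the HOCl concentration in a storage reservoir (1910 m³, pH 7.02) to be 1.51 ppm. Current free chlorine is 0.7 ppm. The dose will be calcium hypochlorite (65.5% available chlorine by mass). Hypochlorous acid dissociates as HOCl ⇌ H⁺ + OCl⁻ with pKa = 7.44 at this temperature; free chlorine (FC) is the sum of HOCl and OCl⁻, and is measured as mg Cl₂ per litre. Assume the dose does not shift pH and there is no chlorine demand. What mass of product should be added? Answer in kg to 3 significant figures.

4.04 kg

Volume: 1910 m³ = 1,910,000 L.
[OCl⁻]/[HOCl] = 10^(pH − pKa) = 10^(7.02 − 7.44) = 0.3802; fraction as HOCl = 1/(1 + 0.3802) = 0.7245.
Free chlorine required for 1.51 ppm HOCl: 1.51 / 0.7245 = 2.084 ppm.
FC to add: 2.084 − 0.7 = 1.384 mg/L as Cl₂.
Cl₂ equivalent: 1.384 mg/L × 1,910,000 L = 2644 g.
Product at 65.5% available Cl: 2644 / 0.655 = 4036 g.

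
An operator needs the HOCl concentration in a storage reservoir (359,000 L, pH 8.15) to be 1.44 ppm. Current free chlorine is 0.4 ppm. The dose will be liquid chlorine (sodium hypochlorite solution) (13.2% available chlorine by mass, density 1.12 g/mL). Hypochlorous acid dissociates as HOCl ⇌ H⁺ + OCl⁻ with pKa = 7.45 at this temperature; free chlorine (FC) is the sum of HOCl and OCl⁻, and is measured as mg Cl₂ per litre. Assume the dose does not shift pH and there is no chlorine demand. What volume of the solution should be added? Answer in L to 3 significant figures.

[OCl⁻]/[HOCl] = 10^(pH − pKa) = 10^(8.15 − 7.45) = 5.012; fraction as HOCl = 1/(1 + 5.012) = 0.1663.
Free chlorine required for 1.44 ppm HOCl: 1.44 / 0.1663 = 8.657 ppm.
FC to add: 8.657 − 0.4 = 8.257 mg/L as Cl₂.
Cl₂ equivalent: 8.257 mg/L × 359,000 L = 2964 g.
Product at 13.2% available Cl: 2964 / 0.132 = 22,460 g.
Volume: 22,460 g ÷ 1.12 g/mL = 20,050 mL.

20.1 L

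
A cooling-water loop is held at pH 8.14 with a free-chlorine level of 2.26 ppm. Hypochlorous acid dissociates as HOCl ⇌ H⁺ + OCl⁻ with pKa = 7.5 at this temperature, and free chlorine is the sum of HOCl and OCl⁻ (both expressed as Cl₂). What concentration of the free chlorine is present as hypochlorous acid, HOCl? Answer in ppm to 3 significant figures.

0.421 ppm

[OCl⁻]/[HOCl] = 10^(pH − pKa) = 10^(8.14 − 7.5) = 10^0.64 = 4.365.
Fraction as HOCl = 1 / (1 + 4.365) = 0.1864.
HOCl = 0.1864 × 2.26 ppm = 0.4212 ppm.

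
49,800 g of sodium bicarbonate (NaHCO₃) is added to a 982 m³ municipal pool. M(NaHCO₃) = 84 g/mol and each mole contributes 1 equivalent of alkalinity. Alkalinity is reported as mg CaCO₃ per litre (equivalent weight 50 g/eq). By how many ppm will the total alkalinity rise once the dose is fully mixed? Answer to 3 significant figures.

30.2 ppm

Volume: 982 m³ = 982,000 L.
Moles of NaHCO₃: 49,800 g ÷ 84 g/mol = 592.9 mol → 592.9 eq of alkalinity.
As CaCO₃: 592.9 eq × 50 g/eq = 29,640 g.
Rise: 29,640 g / 982,000 L × 1000 = 30.19 mg/L.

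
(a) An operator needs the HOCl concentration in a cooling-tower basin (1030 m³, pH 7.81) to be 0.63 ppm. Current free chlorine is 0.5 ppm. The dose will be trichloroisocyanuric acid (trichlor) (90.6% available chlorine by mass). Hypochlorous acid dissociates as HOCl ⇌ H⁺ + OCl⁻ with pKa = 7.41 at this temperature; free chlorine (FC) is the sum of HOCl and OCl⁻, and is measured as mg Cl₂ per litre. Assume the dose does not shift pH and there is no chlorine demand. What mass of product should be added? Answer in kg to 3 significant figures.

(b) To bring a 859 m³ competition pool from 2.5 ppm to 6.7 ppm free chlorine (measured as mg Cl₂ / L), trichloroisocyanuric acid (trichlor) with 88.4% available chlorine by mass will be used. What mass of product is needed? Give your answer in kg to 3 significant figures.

(a) 1.95 kg; (b) 4.08 kg

(a) Volume: 1030 m³ = 1,030,000 L.
(a) [OCl⁻]/[HOCl] = 10^(pH − pKa) = 10^(7.81 − 7.41) = 2.512; fraction as HOCl = 1/(1 + 2.512) = 0.2847.
(a) Free chlorine required for 0.63 ppm HOCl: 0.63 / 0.2847 = 2.212 ppm.
(a) FC to add: 2.212 − 0.5 = 1.712 mg/L as Cl₂.
(a) Cl₂ equivalent: 1.712 mg/L × 1,030,000 L = 1764 g.
(a) Product at 90.6% available Cl: 1764 / 0.906 = 1947 g.

(b) Volume: 859 m³ = 859,000 L.
(b) Chlorine deficit: 6.7 − 2.5 = 4.2 ppm = 4.2 mg/L as Cl₂.
(b) Cl₂ equivalent needed: 4.2 mg/L × 859,000 L = 3,608,000 mg = 3608 g.
(b) Product at 88.4% available chlorine: 3608 / 0.884 = 4081 g.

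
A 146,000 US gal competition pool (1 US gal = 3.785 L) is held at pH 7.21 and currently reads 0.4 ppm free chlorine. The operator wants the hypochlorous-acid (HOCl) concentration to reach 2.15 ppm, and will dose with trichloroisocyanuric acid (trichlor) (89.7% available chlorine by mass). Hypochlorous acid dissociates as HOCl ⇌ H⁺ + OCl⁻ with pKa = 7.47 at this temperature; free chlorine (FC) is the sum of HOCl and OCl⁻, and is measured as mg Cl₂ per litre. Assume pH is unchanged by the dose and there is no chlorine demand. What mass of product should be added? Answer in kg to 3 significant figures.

1.81 kg

Volume: 146,000 US gal × 3.785 L/gal = 552,610 L.
[OCl⁻]/[HOCl] = 10^(pH − pKa) = 10^(7.21 − 7.47) = 0.5495; fraction as HOCl = 1/(1 + 0.5495) = 0.6454.
Free chlorine required for 2.15 ppm HOCl: 2.15 / 0.6454 = 3.332 ppm.
FC to add: 3.332 − 0.4 = 2.932 mg/L as Cl₂.
Cl₂ equivalent: 2.932 mg/L × 552,610 L = 1620 g.
Product at 89.7% available Cl: 1620 / 0.897 = 1806 g.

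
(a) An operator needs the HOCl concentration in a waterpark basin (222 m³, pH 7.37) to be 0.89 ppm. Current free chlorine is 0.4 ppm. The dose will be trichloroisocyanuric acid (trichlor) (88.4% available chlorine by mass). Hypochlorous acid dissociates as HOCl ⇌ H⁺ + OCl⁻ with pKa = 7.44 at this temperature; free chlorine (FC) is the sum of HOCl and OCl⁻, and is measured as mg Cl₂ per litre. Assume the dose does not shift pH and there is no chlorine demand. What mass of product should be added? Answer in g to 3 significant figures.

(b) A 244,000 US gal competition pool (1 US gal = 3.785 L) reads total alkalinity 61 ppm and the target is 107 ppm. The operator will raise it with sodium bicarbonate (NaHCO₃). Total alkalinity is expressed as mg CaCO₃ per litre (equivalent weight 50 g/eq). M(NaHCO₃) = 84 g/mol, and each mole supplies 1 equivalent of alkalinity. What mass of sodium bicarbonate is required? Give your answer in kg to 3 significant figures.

(a) 313 g; (b) 71.4 kg

(a) Volume: 222 m³ = 222,000 L.
(a) [OCl⁻]/[HOCl] = 10^(pH − pKa) = 10^(7.37 − 7.44) = 0.8511; fraction as HOCl = 1/(1 + 0.8511) = 0.5402.
(a) Free chlorine required for 0.89 ppm HOCl: 0.89 / 0.5402 = 1.648 ppm.
(a) FC to add: 1.648 − 0.4 = 1.248 mg/L as Cl₂.
(a) Cl₂ equivalent: 1.248 mg/L × 222,000 L = 276.9 g.
(a) Product at 88.4% available Cl: 276.9 / 0.884 = 313.3 g.

(b) Volume: 244,000 US gal × 3.785 L/gal = 923,540 L.
(b) Alkalinity to add: (107 − 61) = 46 mg/L as CaCO₃ × 923,540 L = 42,480 g as CaCO₃.
(b) Equivalents: 42,480 g ÷ 50 g/eq = 849.7 eq.
(b) NaHCO₃ supplies 1 eq per mole → 849.7 mol.
(b) Mass: 849.7 mol × 84 g/mol = 71,370 g.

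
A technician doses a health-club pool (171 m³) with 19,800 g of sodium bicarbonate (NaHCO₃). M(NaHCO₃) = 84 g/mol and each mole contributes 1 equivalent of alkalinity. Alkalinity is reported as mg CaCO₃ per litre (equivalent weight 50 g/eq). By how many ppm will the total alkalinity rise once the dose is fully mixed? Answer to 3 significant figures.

Volume: 171 m³ = 171,000 L.
Moles of NaHCO₃: 19,800 g ÷ 84 g/mol = 235.7 mol → 235.7 eq of alkalinity.
As CaCO₃: 235.7 eq × 50 g/eq = 11,790 g.
Rise: 11,790 g / 171,000 L × 1000 = 68.92 mg/L.

68.9 ppm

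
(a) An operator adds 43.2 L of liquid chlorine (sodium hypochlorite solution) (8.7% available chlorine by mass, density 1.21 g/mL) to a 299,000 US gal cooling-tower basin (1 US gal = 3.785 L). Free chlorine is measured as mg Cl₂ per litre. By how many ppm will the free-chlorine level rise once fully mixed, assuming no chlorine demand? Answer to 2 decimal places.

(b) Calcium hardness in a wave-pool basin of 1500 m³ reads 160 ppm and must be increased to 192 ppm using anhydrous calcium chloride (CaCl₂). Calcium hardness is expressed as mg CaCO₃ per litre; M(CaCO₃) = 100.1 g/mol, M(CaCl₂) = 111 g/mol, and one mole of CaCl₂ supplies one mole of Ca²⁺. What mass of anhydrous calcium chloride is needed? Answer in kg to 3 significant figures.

(a) 4.02 ppm; (b) 53.2 kg

(a) Volume: 299,000 US gal × 3.785 L/gal = 1,131,715 L.
(a) Mass of solution: 43.2 L × 1000 mL/L × 1.21 g/mL = 52,270 g.
(a) Available chlorine delivered: 52,270 g × 0.087 = 4548 g as Cl₂.
(a) Concentration rise: 4548 g / 1,131,715 L = 4.018 mg/L = 4.02 ppm.

(b) Volume: 1500 m³ = 1,500,000 L.
(b) Hardness to add: (192 − 160) = 32 mg/L as CaCO₃ × 1,500,000 L = 48,000 g as CaCO₃.
(b) Moles of Ca²⁺ (1 mol Ca²⁺ ≡ 1 mol CaCO₃): 48,000 / 100.1 g/mol = 479.5 mol.
(b) Mass of CaCl₂: 479.5 × 111 = 53,230 g.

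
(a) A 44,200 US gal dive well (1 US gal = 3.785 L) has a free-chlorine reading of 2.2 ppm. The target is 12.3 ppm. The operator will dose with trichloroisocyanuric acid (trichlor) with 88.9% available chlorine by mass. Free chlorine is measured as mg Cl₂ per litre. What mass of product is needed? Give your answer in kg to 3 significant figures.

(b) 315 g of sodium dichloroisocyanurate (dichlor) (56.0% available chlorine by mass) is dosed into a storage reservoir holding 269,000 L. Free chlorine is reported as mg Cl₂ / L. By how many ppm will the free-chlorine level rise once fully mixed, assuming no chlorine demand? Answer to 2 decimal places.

(a) 1.90 kg; (b) 0.66 ppm

(a) Volume: 44,200 US gal × 3.785 L/gal = 167,297 L.
(a) Chlorine deficit: 12.3 − 2.2 = 10.1 ppm = 10.1 mg/L as Cl₂.
(a) Cl₂ equivalent needed: 10.1 mg/L × 167,297 L = 1,690,000 mg = 1690 g.
(a) Product at 88.9% available chlorine: 1690 / 0.889 = 1901 g.

(b) Available chlorine delivered: 315 g × 0.56 = 176.4 g as Cl₂.
(b) Concentration rise: 176.4 g / 269,000 L = 0.6558 mg/L = 0.66 ppm.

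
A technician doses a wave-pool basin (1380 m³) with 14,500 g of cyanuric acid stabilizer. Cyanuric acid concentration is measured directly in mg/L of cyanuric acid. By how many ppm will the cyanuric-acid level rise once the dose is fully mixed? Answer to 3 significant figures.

10.5 ppm

Volume: 1380 m³ = 1,380,000 L.
Rise: 14,500 g / 1,380,000 L × 1000 = 10.51 mg/L.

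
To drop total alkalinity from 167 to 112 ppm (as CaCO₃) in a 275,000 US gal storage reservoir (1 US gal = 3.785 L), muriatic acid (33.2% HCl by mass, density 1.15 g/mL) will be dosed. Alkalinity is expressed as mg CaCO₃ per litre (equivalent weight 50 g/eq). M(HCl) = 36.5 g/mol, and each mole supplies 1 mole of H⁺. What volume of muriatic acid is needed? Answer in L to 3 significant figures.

Volume: 275,000 US gal × 3.785 L/gal = 1,040,875 L.
Alkalinity to neutralize: (167 − 112) = 55 mg/L as CaCO₃ × 1,040,875 L = 57,250 g as CaCO₃.
Equivalents of H⁺ required: 57,250 ÷ 50 g/eq = 1145 eq = 1145 mol HCl.
Mass of HCl: 1145 × 36.5 = 41,790 g.
Mass of 33.2% solution: 41,790 / 0.332 = 125,900 g.
Volume: 125,900 g ÷ 1.15 g/mL = 109,500 mL.

109 L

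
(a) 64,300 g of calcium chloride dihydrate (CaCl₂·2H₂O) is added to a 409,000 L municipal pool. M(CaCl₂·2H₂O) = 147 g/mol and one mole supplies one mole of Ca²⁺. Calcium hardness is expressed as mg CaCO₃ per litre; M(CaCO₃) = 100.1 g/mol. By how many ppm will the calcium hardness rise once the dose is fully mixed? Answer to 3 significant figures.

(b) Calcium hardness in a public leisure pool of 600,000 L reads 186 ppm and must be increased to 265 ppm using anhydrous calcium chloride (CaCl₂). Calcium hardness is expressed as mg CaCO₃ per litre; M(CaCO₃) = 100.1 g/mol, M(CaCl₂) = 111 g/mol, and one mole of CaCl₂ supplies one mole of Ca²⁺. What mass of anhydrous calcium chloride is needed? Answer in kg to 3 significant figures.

(a) 107 ppm; (b) 52.6 kg

(a) Moles of Ca²⁺: 64,300 g ÷ 147 g/mol = 437.4 mol.
(a) As CaCO₃: 437.4 mol × 100.1 g/mol = 43,790 g.
(a) Rise: 43,790 g / 409,000 L × 1000 = 107.1 mg/L.

(b) Hardness to add: (265 − 186) = 79 mg/L as CaCO₃ × 600,000 L = 47,400 g as CaCO₃.
(b) Moles of Ca²⁺ (1 mol Ca²⁺ ≡ 1 mol CaCO₃): 47,400 / 100.1 g/mol = 473.5 mol.
(b) Mass of CaCl₂: 473.5 × 111 = 52,560 g.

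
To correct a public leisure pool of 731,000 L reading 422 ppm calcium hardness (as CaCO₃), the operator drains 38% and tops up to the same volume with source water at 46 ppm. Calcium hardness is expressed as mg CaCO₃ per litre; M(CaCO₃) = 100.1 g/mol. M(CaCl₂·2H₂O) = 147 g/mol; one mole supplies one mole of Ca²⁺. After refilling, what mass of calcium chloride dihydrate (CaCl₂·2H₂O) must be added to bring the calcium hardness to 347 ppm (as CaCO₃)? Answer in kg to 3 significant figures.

72.9 kg

After draining 38% and refilling: 422 × 0.62 + 46 × 0.38 = 279.12 ppm.
Deficit to target: 347 − 279.12 = 67.88 mg/L.
As CaCO₃: 67.88 mg/L × 731,000 L = 49,620 g; ÷ 100.1 = 495.7 mol Ca²⁺.
Mass: 495.7 × 147 = 72,870 g.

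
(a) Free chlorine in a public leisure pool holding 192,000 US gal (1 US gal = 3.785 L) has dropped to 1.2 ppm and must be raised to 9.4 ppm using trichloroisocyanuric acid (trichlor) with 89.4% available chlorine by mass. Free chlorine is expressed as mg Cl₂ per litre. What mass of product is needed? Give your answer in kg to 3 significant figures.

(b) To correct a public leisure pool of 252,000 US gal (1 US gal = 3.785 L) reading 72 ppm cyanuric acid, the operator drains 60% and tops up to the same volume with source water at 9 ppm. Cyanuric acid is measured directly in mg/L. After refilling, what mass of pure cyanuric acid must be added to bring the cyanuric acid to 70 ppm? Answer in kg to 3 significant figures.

(a) Volume: 192,000 US gal × 3.785 L/gal = 726,720 L.
(a) Chlorine deficit: 9.4 − 1.2 = 8.2 ppm = 8.2 mg/L as Cl₂.
(a) Cl₂ equivalent needed: 8.2 mg/L × 726,720 L = 5,959,000 mg = 5959 g.
(a) Product at 89.4% available chlorine: 5959 / 0.894 = 6666 g.

(b) Volume: 252,000 US gal × 3.785 L/gal = 953,820 L.
(b) After draining 60% and refilling: 72 × 0.40 + 9 × 0.60 = 34.2 ppm.
(b) Deficit to target: 70 − 34.2 = 35.8 mg/L.
(b) Mass: 35.8 mg/L × 953,820 L = 34,150 g cyanuric acid.

(a) 6.67 kg; (b) 34.1 kg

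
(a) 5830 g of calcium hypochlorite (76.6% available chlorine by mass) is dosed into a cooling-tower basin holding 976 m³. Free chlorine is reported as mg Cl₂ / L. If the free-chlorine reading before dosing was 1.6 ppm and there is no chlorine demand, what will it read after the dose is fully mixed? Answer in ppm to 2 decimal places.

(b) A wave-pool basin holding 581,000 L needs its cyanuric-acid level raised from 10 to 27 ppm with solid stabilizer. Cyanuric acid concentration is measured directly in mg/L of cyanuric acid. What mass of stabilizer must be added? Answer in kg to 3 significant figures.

(a) Volume: 976 m³ = 976,000 L.
(a) Available chlorine delivered: 5830 g × 0.766 = 4466 g as Cl₂.
(a) Concentration rise: 4466 g / 976,000 L = 4.576 mg/L = 4.58 ppm.
(a) Final FC: 1.6 + 4.58 = 6.18 ppm.

(b) CYA to add: (27 − 10) = 17 mg/L × 581,000 L = 9877 g cyanuric acid.

(a) 6.18 ppm; (b) 9.88 kg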